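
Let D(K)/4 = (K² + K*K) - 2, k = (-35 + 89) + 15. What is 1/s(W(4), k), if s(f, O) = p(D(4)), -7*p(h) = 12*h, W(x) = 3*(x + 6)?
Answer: -7/1440 ≈ -0.0048611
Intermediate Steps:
k = 69 (k = 54 + 15 = 69)
D(K) = -8 + 8*K² (D(K) = 4*((K² + K*K) - 2) = 4*((K² + K²) - 2) = 4*(2*K² - 2) = 4*(-2 + 2*K²) = -8 + 8*K²)
W(x) = 18 + 3*x (W(x) = 3*(6 + x) = 18 + 3*x)
p(h) = -12*h/7
s(f, O) = -1440/7 (s(f, O) = -12*(-8 + 8*4²)/7 = -12*(-8 + 8*16)/7 = -12*(-8 + 128)/7 = -12/7*120 = -1440/7)
1/s(W(4), k) = 1/(-1440/7) = -7/1440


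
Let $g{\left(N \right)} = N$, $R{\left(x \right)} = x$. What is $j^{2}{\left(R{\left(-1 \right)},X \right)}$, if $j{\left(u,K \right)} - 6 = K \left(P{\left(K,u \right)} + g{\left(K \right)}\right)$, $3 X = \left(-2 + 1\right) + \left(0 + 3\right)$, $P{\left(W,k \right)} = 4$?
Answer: $\frac{6724}{81} \approx 83.012$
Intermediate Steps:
$X = \frac{2}{3}$ ($X = \frac{\left(-2 + 1\right) + \left(0 + 3\right)}{3} = \frac{-1 + 3}{3} = \frac{1}{3} \cdot 2 = \frac{2}{3} \approx 0.66667$)
$j{\left(u,K \right)} = 6 + K \left(4 + K\right)$
$j^{2}{\left(R{\left(-1 \right)},X \right)} = \left(6 + \left(\frac{2}{3}\right)^{2} + 4 \cdot \frac{2}{3}\right)^{2} = \left(6 + \frac{4}{9} + \frac{8}{3}\right)^{2} = \left(\frac{82}{9}\right)^{2} = \frac{6724}{81}$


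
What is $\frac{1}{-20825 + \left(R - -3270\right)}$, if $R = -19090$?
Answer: $- \frac{1}{36645} \approx -2.7289 \cdot 10^{-5}$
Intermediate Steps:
$\frac{1}{-20825 + \left(R - -3270\right)} = \frac{1}{-20825 - 15820} = \frac{1}{-36645} = - \frac{1}{36645}$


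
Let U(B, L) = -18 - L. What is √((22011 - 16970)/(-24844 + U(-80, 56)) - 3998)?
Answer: I*√2482510694190/24918 ≈ 63.231*I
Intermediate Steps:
√((22011 - 16970)/(-24844 + U(-80, 56)) - 3998) = √((22011 - 16970)/(-24844 + (-18 - 1*56)) - 3998) = √(5041/(-24844 + (-18 - 56)) - 3998) = √(5041/(-24844 - 74) - 3998) = √(5041/(-24918) - 3998) = √(5041*(-1/24918) - 3998) = √(-5041/24918 - 3998) = √(-99627205/24918) = I*√2482510694190/24918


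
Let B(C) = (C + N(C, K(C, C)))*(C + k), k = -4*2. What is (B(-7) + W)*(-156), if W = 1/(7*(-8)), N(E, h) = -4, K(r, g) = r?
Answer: -360321/14 ≈ -25737.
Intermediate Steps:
k = -8
B(C) = (-8 + C)*(-4 + C) (B(C) = (C - 4)*(C - 8) = (-4 + C)*(-8 + C) = (-8 + C)*(-4 + C))
W = -1/56 (W = 1/(-56) = -1/56 ≈ -0.017857)
(B(-7) + W)*(-156) = ((32 + (-7)**2 - 12*(-7)) - 1/56)*(-156) = ((32 + 49 + 84) - 1/56)*(-156) = (165 - 1/56)*(-156) = (9239/56)*(-156) = -360321/14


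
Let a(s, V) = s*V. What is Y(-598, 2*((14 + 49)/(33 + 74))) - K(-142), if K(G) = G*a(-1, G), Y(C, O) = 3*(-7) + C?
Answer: 19545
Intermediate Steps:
a(s, V) = V*s
Y(C, O) = -21 + C
K(G) = -G**2 (K(G) = G*(G*(-1)) = G*(-G) = -G**2)
Y(-598, 2*((14 + 49)/(33 + 74))) - K(-142) = (-21 - 598) - (-1)*(-142)**2 = -619 - (-1)*20164 = -619 - 1*(-20164) = -619 + 20164 = 19545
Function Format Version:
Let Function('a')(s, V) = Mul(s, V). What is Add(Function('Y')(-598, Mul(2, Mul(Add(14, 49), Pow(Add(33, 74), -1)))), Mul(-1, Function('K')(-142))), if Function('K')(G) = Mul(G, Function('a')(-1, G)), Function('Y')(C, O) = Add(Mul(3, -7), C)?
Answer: 19545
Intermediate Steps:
Function('a')(s, V) = Mul(V, s)
Function('Y')(C, O) = Add(-21, C)
Function('K')(G) = Mul(-1, Pow(G, 2)) (Function('K')(G) = Mul(G, Mul(G, -1)) = Mul(G, Mul(-1, G)) = Mul(-1, Pow(G, 2)))
Add(Function('Y')(-598, Mul(2, Mul(Add(14, 49), Pow(Add(33, 74), -1)))), Mul(-1, Function('K')(-142))) = Add(Add(-21, -598), Mul(-1, Mul(-1, Pow(-142, 2)))) = Add(-619, Mul(-1, Mul(-1, 20164))) = Add(-619, Mul(-1, -20164)) = Add(-619, 20164) = 19545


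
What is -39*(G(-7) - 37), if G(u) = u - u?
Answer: 1443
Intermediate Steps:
G(u) = 0
-39*(G(-7) - 37) = -39*(0 - 37) = -39*(-37) = 1443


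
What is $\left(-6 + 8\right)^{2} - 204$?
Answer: $-200$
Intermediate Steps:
$\left(-6 + 8\right)^{2} - 204 = 2^{2} - 204 = 4 - 204 = -200$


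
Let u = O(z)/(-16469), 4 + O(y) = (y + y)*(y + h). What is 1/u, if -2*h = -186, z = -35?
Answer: 16469/4064 ≈ 4.0524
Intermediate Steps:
h = 93 (h = -1/2*(-186) = 93)
O(y) = -4 + 2*y*(93 + y) (O(y) = -4 + (y + y)*(y + 93) = -4 + (2*y)*(93 + y) = -4 + 2*y*(93 + y))
u = 4064/16469 (u = (-4 + 2*(-35)**2 + 186*(-35))/(-16469) = (-4 + 2*1225 - 6510)*(-1/16469) = (-4 + 2450 - 6510)*(-1/16469) = -4064*(-1/16469) = 4064/16469 ≈ 0.24677)
1/u = 1/(4064/16469) = 16469/4064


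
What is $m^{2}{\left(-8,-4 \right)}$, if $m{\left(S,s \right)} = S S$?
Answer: $4096$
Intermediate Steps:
$m{\left(S,s \right)} = S^{2}$
$m^{2}{\left(-8,-4 \right)} = \left(\left(-8\right)^{2}\right)^{2} = 64^{2} = 4096$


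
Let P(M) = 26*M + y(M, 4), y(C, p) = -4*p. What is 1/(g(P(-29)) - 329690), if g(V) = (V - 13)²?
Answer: 1/283399 ≈ 3.5286e-6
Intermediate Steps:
P(M) = -16 + 26*M (P(M) = 26*M - 4*4 = 26*M - 16 = -16 + 26*M)
g(V) = (-13 + V)²
1/(g(P(-29)) - 329690) = 1/((-13 + (-16 + 26*(-29)))² - 329690) = 1/((-13 + (-16 - 754))² - 329690) = 1/((-13 - 770)² - 329690) = 1/((-783)² - 329690) = 1/(613089 - 329690) = 1/283399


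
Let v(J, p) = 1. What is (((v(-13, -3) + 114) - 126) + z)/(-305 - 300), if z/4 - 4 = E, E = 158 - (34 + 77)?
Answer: -193/605 ≈ -0.31901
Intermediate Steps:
E = 47 (E = 158 - 1*111 = 158 - 111 = 47)
z = 204 (z = 16 + 4*47 = 16 + 188 = 204)
(((v(-13, -3) + 114) - 126) + z)/(-305 - 300) = (((1 + 114) - 126) + 204)/(-305 - 300) = ((115 - 126) + 204)/(-605) = (-11 + 204)*(-1/605) = 193*(-1/605) = -193/605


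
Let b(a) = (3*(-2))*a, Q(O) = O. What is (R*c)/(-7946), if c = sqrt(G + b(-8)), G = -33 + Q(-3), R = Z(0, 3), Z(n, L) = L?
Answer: -3*sqrt(3)/3973 ≈ -0.0013079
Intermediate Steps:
b(a) = -6*a
R = 3
G = -36 (G = -33 - 3 = -36)
c = 2*sqrt(3) (c = sqrt(-36 - 6*(-8)) = sqrt(-36 + 48) = sqrt(12) = 2*sqrt(3) ≈ 3.4641)
(R*c)/(-7946) = (3*(2*sqrt(3)))/(-7946) = (6*sqrt(3))*(-1/7946) = -3*sqrt(3)/3973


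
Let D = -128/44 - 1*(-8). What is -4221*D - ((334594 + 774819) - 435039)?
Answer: -7654490/11 ≈ -6.9586e+5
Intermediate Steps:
D = 56/11 (D = -128*1/44 + 8 = -32/11 + 8 = 56/11 ≈ 5.0909)
-4221*D - ((334594 + 774819) - 435039) = -4221*56/11 - ((334594 + 774819) - 435039) = -201*1176/11 - (1109413 - 435039) = -236376/11 - 1*674374 = -236376/11 - 674374 = -7654490/11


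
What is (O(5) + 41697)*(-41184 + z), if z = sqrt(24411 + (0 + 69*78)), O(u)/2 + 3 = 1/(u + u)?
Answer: -8585051904/5 + 208456*sqrt(29793)/5 ≈ -1.7098e+9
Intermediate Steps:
O(u) = -6 + 1/u (O(u) = -6 + 2/(u + u) = -6 + 2/((2*u)) = -6 + 2*(1/(2*u)) = -6 + 1/u)
z = sqrt(29793) (z = sqrt(24411 + (0 + 5382)) = sqrt(24411 + 5382) = sqrt(29793) ≈ 172.61)
(O(5) + 41697)*(-41184 + z) = ((-6 + 1/5) + 41697)*(-41184 + sqrt(29793)) = (-29/5 + 41697)*(-41184 + sqrt(29793)) = 208456*(-41184 + sqrt(29793))/5 = -8585051904/5 + 208456*sqrt(29793)/5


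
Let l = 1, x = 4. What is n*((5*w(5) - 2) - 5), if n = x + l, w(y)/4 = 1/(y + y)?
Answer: -25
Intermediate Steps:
w(y) = 2/y (w(y) = 4/(y + y) = 4/((2*y)) = 4*(1/(2*y)) = 2/y)
n = 5 (n = 4 + 1 = 5)
n*((5*w(5) - 2) - 5) = 5*((5*(2/5) - 2) - 5) = 5*((5*(2*(⅕)) - 2) - 5) = 5*((5*(⅖) - 2) - 5) = 5*((2 - 2) - 5) = 5*(0 - 5) = 5*(-5) = -25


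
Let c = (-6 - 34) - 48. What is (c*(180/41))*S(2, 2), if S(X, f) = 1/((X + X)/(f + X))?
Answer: -15840/41 ≈ -386.34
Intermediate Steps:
S(X, f) = (X + f)/(2*X) (S(X, f) = 1/((2*X)/(X + f)) = 1/(2*X/(X + f)) = (X + f)/(2*X))
c = -88 (c = -40 - 48 = -88)
(c*(180/41))*S(2, 2) = (-15840/41)*((½)*(2 + 2)/2) = (-15840/41)*((½)*(½)*4) = -88*180/41*1 = -15840/41*1 = -15840/41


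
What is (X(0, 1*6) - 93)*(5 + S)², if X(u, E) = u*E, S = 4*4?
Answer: -41013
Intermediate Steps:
S = 16
X(u, E) = E*u
(X(0, 1*6) - 93)*(5 + S)² = ((1*6)*0 - 93)*(5 + 16)² = (6*0 - 93)*21² = (0 - 93)*441 = -93*441 = -41013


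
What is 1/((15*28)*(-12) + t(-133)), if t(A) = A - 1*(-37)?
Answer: -1/5136 ≈ -0.00019470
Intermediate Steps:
t(A) = 37 + A (t(A) = A + 37 = 37 + A)
1/((15*28)*(-12) + t(-133)) = 1/((15*28)*(-12) + (37 - 133)) = 1/(420*(-12) - 96) = 1/(-5040 - 96) = 1/(-5136) = -1/5136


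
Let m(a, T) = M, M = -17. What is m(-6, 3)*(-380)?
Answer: 6460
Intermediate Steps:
m(a, T) = -17
m(-6, 3)*(-380) = -17*(-380) = 6460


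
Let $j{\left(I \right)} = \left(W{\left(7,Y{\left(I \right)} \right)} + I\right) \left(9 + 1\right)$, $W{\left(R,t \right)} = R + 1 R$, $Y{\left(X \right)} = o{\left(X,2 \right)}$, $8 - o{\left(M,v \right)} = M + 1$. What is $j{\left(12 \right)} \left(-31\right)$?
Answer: $-8060$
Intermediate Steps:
$o{\left(M,v \right)} = 7 - M$ ($o{\left(M,v \right)} = 8 - \left(M + 1\right) = 8 - \left(1 + M\right) = 7 - M$)
$Y{\left(X \right)} = 7 - X$
$W{\left(R,t \right)} = 2 R$ ($W{\left(R,t \right)} = R + R = 2 R$)
$j{\left(I \right)} = 140 + 10 I$ ($j{\left(I \right)} = \left(2 \cdot 7 + I\right) \left(9 + 1\right) = \left(14 + I\right) 10 = 140 + 10 I$)
$j{\left(12 \right)} \left(-31\right) = \left(140 + 10 \cdot 12\right) \left(-31\right) = \left(140 + 120\right) \left(-31\right) = 260 \left(-31\right) = -8060$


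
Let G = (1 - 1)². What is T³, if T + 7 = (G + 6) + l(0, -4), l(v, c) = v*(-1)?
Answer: -1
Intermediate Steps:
l(v, c) = -v
G = 0 (G = 0² = 0)
T = -1 (T = -7 + ((0 + 6) - 1*0) = -7 + (6 + 0) = -7 + 6 = -1)
T³ = (-1)³ = -1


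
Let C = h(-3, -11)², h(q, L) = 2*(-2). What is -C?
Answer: -16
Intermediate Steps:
h(q, L) = -4
C = 16 (C = (-4)² = 16)
-C = -1*16 = -16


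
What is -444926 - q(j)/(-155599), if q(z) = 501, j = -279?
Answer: -69230040173/155599 ≈ -4.4493e+5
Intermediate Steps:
-444926 - q(j)/(-155599) = -444926 - 501/(-155599) = -444926 - 501*(-1)/155599 = -444926 - 1*(-501/155599) = -444926 + 501/155599 = -69230040173/155599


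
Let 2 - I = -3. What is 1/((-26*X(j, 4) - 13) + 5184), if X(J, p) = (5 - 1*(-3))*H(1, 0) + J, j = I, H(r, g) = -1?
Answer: 1/5249 ≈ 0.00019051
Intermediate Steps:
I = 5 (I = 2 - 1*(-3) = 2 + 3 = 5)
j = 5
X(J, p) = -8 + J (X(J, p) = (5 - 1*(-3))*(-1) + J = (5 + 3)*(-1) + J = 8*(-1) + J = -8 + J)
1/((-26*X(j, 4) - 13) + 5184) = 1/((-26*(-8 + 5) - 13) + 5184) = 1/((-26*(-3) - 13) + 5184) = 1/((78 - 13) + 5184) = 1/(65 + 5184) = 1/5249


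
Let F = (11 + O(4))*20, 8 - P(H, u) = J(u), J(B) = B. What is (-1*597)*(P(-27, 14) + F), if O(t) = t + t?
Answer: -223278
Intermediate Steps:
P(H, u) = 8 - u
O(t) = 2*t
F = 380 (F = (11 + 2*4)*20 = (11 + 8)*20 = 19*20 = 380)
(-1*597)*(P(-27, 14) + F) = (-1*597)*((8 - 1*14) + 380) = -597*((8 - 14) + 380) = -597*(-6 + 380) = -597*374 = -223278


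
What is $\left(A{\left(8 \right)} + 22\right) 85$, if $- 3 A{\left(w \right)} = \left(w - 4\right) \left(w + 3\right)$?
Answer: $\frac{1870}{3} \approx 623.33$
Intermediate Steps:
$A{\left(w \right)} = - \frac{\left(-4 + w\right) \left(3 + w\right)}{3}$ ($A{\left(w \right)} = - \frac{\left(w - 4\right) \left(w + 3\right)}{3} = - \frac{\left(-4 + w\right) \left(3 + w\right)}{3}$)
$\left(A{\left(8 \right)} + 22\right) 85 = \left(\left(4 - \frac{8^{2}}{3} + \frac{1}{3} \cdot 8\right) + 22\right) 85 = \left(\left(4 - \frac{64}{3} + \frac{8}{3}\right) + 22\right) 85 = \left(- \frac{44}{3} + 22\right) 85 = \frac{22}{3} \cdot 85 = \frac{1870}{3}$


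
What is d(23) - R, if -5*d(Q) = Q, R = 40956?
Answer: -204803/5 ≈ -40961.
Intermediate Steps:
d(Q) = -Q/5
d(23) - R = -⅕*23 - 1*40956 = -23/5 - 40956 = -204803/5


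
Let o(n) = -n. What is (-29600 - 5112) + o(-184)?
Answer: -34528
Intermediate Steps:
(-29600 - 5112) + o(-184) = (-29600 - 5112) - 1*(-184) = -34712 + 184 = -34528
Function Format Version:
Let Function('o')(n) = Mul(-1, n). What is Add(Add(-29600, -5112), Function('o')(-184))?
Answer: -34528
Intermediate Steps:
Add(Add(-29600, -5112), Function('o')(-184)) = Add(Add(-29600, -5112), Mul(-1, -184)) = Add(-34712, 184) = -34528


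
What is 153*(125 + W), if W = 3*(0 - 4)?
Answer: 17289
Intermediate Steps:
W = -12 (W = 3*(-4) = -12)
153*(125 + W) = 153*(125 - 12) = 153*113 = 17289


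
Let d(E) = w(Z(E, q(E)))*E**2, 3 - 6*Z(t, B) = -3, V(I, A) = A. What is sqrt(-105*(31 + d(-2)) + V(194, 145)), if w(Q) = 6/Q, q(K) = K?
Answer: I*sqrt(5630) ≈ 75.033*I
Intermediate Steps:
Z(t, B) = 1 (Z(t, B) = 1/2 - 1/6*(-3) = 1/2 + 1/2 = 1)
d(E) = 6*E**2 (d(E) = (6/1)*E**2 = (6*1)*E**2 = 6*E**2)
sqrt(-105*(31 + d(-2)) + V(194, 145)) = sqrt(-105*(31 + 6*(-2)**2) + 145) = sqrt(-105*(31 + 6*4) + 145) = sqrt(-105*(31 + 24) + 145) = sqrt(-105*55 + 145) = sqrt(-5775 + 145) = sqrt(-5630) = I*sqrt(5630)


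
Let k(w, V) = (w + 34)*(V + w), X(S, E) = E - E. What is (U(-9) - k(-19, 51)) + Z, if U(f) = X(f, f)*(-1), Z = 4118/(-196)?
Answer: -49099/98 ≈ -501.01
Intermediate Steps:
Z = -2059/98 (Z = 4118*(-1/196) = -2059/98 ≈ -21.010)
X(S, E) = 0
k(w, V) = (34 + w)*(V + w)
U(f) = 0 (U(f) = 0*(-1) = 0)
(U(-9) - k(-19, 51)) + Z = (0 - ((-19)² + 34*51 + 34*(-19) + 51*(-19))) - 2059/98 = (0 - (361 + 1734 - 646 - 969)) - 2059/98 = (0 - 1*480) - 2059/98 = (0 - 480) - 2059/98 = -480 - 2059/98 = -49099/98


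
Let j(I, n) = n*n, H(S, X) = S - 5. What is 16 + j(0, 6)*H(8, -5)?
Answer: 124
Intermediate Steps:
H(S, X) = -5 + S
j(I, n) = n²
16 + j(0, 6)*H(8, -5) = 16 + 6²*(-5 + 8) = 16 + 36*3 = 16 + 108 = 124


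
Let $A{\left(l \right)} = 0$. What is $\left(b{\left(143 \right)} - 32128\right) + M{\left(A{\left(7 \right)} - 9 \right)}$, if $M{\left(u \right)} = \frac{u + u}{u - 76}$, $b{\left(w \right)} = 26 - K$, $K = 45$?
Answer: $- \frac{2732477}{85} \approx -32147.0$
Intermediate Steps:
$b{\left(w \right)} = -19$ ($b{\left(w \right)} = 26 - 45 = -19$)
$M{\left(u \right)} = \frac{2 u}{-76 + u}$
$\left(b{\left(143 \right)} - 32128\right) + M{\left(A{\left(7 \right)} - 9 \right)} = \left(-19 - 32128\right) + \frac{2 \left(0 - 9\right)}{-76 + \left(0 - 9\right)} = -32147 + \frac{2 \left(0 - 9\right)}{-76 + \left(0 - 9\right)} = -32147 + 2 \left(-9\right) \frac{1}{-76 - 9} = -32147 + 2 \left(-9\right) \frac{1}{-85} = -32147 + 2 \left(-9\right) \left(- \frac{1}{85}\right) = -32147 + \frac{18}{85} = - \frac{2732477}{85}$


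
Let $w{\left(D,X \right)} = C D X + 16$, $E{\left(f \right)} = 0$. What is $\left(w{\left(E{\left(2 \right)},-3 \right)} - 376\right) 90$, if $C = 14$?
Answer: $-32400$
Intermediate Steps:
$w{\left(D,X \right)} = 16 + 14 D X$ ($w{\left(D,X \right)} = 14 D X + 16 = 16 + 14 D X$)
$\left(w{\left(E{\left(2 \right)},-3 \right)} - 376\right) 90 = \left(\left(16 + 14 \cdot 0 \left(-3\right)\right) - 376\right) 90 = \left(\left(16 + 0\right) - 376\right) 90 = \left(16 - 376\right) 90 = \left(-360\right) 90 = -32400$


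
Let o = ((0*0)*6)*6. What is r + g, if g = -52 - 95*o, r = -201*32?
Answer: -6484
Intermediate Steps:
o = 0 (o = (0*6)*6 = 0*6 = 0)
r = -6432
g = -52 (g = -52 - 95*0 = -52 + 0 = -52)
r + g = -6432 - 52 = -6484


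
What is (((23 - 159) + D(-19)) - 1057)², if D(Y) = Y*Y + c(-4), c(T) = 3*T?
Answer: 712336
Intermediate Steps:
D(Y) = -12 + Y² (D(Y) = Y*Y + 3*(-4) = Y² - 12 = -12 + Y²)
(((23 - 159) + D(-19)) - 1057)² = (((23 - 159) + (-12 + (-19)²)) - 1057)² = ((-136 + (-12 + 361)) - 1057)² = ((-136 + 349) - 1057)² = (213 - 1057)² = (-844)² = 712336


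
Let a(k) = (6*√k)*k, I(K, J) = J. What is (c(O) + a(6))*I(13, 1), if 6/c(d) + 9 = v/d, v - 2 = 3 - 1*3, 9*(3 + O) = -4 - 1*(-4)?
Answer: -18/29 + 36*√6 ≈ 87.561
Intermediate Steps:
O = -3 (O = -3 + (-4 - 1*(-4))/9 = -3 + (-4 + 4)/9 = -3 + (⅑)*0 = -3 + 0 = -3)
a(k) = 6*k^(3/2)
v = 2 (v = 2 + (3 - 1*3) = 2 + (3 - 3) = 2 + 0 = 2)
c(d) = 6/(-9 + 2/d)
(c(O) + a(6))*I(13, 1) = (-6*(-3)/(-2 + 9*(-3)) + 6*6^(3/2))*1 = (-6*(-3)/(-2 - 27) + 6*(6*√6))*1 = (-6*(-3)/(-29) + 36*√6)*1 = (-6*(-3)*(-1/29) + 36*√6)*1 = (-18/29 + 36*√6)*1 = -18/29 + 36*√6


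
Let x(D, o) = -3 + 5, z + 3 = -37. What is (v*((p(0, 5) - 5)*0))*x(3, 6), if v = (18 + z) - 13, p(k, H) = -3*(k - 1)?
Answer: 0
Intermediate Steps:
z = -40 (z = -3 - 37 = -40)
x(D, o) = 2
p(k, H) = 3 - 3*k (p(k, H) = -3*(-1 + k) = 3 - 3*k)
v = -35 (v = (18 - 40) - 13 = -22 - 13 = -35)
(v*((p(0, 5) - 5)*0))*x(3, 6) = -35*((3 - 3*0) - 5)*0*2 = -35*((3 + 0) - 5)*0*2 = -35*(3 - 5)*0*2 = -(-70)*0*2 = -35*0*2 = 0*2 = 0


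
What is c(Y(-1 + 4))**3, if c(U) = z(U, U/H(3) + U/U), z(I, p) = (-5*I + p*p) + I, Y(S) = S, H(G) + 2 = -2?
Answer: -6967871/4096 ≈ -1701.1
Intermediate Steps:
H(G) = -4 (H(G) = -2 - 2 = -4)
z(I, p) = p**2 - 4*I (z(I, p) = (-5*I + p**2) + I = (p**2 - 5*I) + I = p**2 - 4*I)
c(U) = (1 - U/4)**2 - 4*U (c(U) = (U/(-4) + U/U)**2 - 4*U = (U*(-1/4) + 1)**2 - 4*U = (-U/4 + 1)**2 - 4*U = (1 - U/4)**2 - 4*U)
c(Y(-1 + 4))**3 = (-4*(-1 + 4) + (-4 + (-1 + 4))**2/16)**3 = (-4*3 + (-4 + 3)**2/16)**3 = (-12 + (1/16)*(-1)**2)**3 = (-12 + (1/16)*1)**3 = (-12 + 1/16)**3 = (-191/16)**3 = -6967871/4096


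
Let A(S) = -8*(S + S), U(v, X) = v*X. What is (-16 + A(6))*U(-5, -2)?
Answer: -1120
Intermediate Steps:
U(v, X) = X*v
A(S) = -16*S
(-16 + A(6))*U(-5, -2) = (-16 - 16*6)*(-2*(-5)) = (-16 - 96)*10 = -112*10 = -1120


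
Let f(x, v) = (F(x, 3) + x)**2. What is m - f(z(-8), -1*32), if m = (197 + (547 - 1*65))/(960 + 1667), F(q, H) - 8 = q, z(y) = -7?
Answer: -93893/2627 ≈ -35.742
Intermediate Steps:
F(q, H) = 8 + q
f(x, v) = (8 + 2*x)**2 (f(x, v) = ((8 + x) + x)**2 = (8 + 2*x)**2)
m = 679/2627 (m = (197 + (547 - 65))/2627 = (197 + 482)*(1/2627) = 679*(1/2627) = 679/2627 ≈ 0.25847)
m - f(z(-8), -1*32) = 679/2627 - 4*(4 - 7)**2 = 679/2627 - 4*(-3)**2 = 679/2627 - 4*9 = 679/2627 - 1*36 = 679/2627 - 36 = -93893/2627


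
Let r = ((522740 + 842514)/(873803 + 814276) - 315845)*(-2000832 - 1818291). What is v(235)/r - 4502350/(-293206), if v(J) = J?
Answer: 1527978732174629406452240/99506376034806351449223 ≈ 15.356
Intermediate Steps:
r = 678747201863579541/562693 (r = (1365254/1688079 - 315845)*(-3819123) = -533169946501/1688079*(-3819123) = 678747201863579541/562693 ≈ 1.2062e+12)
v(235)/r - 4502350/(-293206) = 235/(678747201863579541/562693) - 4502350/(-293206) = 235*(562693/678747201863579541) - 4502350*(-1/293206) = 132232855/678747201863579541 + 2251175/146603 = 1527978732174629406452240/99506376034806351449223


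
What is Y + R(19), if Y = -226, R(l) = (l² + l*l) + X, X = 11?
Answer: 507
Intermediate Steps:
R(l) = 11 + 2*l² (R(l) = (l² + l*l) + 11 = (l² + l²) + 11 = 2*l² + 11 = 11 + 2*l²)
Y + R(19) = -226 + (11 + 2*19²) = -226 + (11 + 2*361) = -226 + (11 + 722) = -226 + 733 = 507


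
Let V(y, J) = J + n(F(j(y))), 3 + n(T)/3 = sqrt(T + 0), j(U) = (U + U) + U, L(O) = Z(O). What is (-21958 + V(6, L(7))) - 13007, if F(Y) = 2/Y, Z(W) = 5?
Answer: -34968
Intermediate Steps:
L(O) = 5
j(U) = 3*U (j(U) = 2*U + U = 3*U)
n(T) = -9 + 3*sqrt(T) (n(T) = -9 + 3*sqrt(T + 0) = -9 + 3*sqrt(T))
V(y, J) = -9 + J + sqrt(6)*sqrt(1/y) (V(y, J) = J + (-9 + 3*sqrt(2/((3*y)))) = J + (-9 + 3*sqrt(2*(1/(3*y)))) = J + (-9 + 3*sqrt(2/(3*y))) = J + (-9 + 3*(sqrt(6)*sqrt(1/y)/3)) = J + (-9 + sqrt(6)*sqrt(1/y)) = -9 + J + sqrt(6)*sqrt(1/y))
(-21958 + V(6, L(7))) - 13007 = (-21958 + (-9 + 5 + sqrt(6)*sqrt(1/6))) - 13007 = (-21958 + (-9 + 5 + sqrt(6)*(sqrt(6)/6))) - 13007 = (-21958 + (-9 + 5 + 1)) - 13007 = (-21958 - 3) - 13007 = -21961 - 13007 = -34968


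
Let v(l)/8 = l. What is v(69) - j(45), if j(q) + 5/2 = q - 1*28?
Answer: 1075/2 ≈ 537.50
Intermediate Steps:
v(l) = 8*l
j(q) = -61/2 + q (j(q) = -5/2 + (q - 1*28) = -5/2 + (q - 28) = -5/2 + (-28 + q) = -61/2 + q)
v(69) - j(45) = 8*69 - (-61/2 + 45) = 552 - 1*29/2 = 552 - 29/2 = 1075/2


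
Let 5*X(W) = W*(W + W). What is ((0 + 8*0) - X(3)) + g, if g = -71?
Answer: -373/5 ≈ -74.600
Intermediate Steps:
X(W) = 2*W**2/5 (X(W) = (W*(W + W))/5 = (W*(2*W))/5 = (2*W**2)/5 = 2*W**2/5)
((0 + 8*0) - X(3)) + g = ((0 + 8*0) - 2*3**2/5) - 71 = ((0 + 0) - 2*9/5) - 71 = (0 - 1*18/5) - 71 = (0 - 18/5) - 71 = -18/5 - 71 = -373/5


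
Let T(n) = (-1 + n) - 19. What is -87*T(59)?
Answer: -3393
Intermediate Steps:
T(n) = -20 + n
-87*T(59) = -87*(-20 + 59) = -87*39 = -3393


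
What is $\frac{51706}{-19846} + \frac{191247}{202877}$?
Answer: $- \frac{3347235100}{2013148471} \approx -1.6627$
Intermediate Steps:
$\frac{51706}{-19846} + \frac{191247}{202877} = 51706 \left(- \frac{1}{19846}\right) + 191247 \cdot \frac{1}{202877} = - \frac{25853}{9923} + \frac{191247}{202877} = - \frac{3347235100}{2013148471}$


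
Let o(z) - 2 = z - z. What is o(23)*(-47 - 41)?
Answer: -176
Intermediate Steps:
o(z) = 2 (o(z) = 2 + (z - z) = 2 + 0 = 2)
o(23)*(-47 - 41) = 2*(-47 - 41) = 2*(-88) = -176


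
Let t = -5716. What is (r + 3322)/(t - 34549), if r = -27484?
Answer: 24162/40265 ≈ 0.60007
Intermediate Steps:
(r + 3322)/(t - 34549) = (-27484 + 3322)/(-5716 - 34549) = -24162/(-40265) = -24162*(-1/40265) = 24162/40265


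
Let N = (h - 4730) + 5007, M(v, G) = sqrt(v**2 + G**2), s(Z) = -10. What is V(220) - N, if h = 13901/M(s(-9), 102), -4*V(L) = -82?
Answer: -513/2 - 13901*sqrt(2626)/5252 ≈ -392.13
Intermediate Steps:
V(L) = 41/2 (V(L) = -1/4*(-82) = 41/2)
M(v, G) = sqrt(G**2 + v**2)
h = 13901*sqrt(2626)/5252 (h = 13901/(sqrt(102**2 + (-10)**2)) = 13901/(sqrt(10404 + 100)) = 13901/(sqrt(10504)) = 13901/((2*sqrt(2626))) = 13901*(sqrt(2626)/5252) = 13901*sqrt(2626)/5252 ≈ 135.63)
N = 277 + 13901*sqrt(2626)/5252 (N = (13901*sqrt(2626)/5252 - 4730) + 5007 = (-4730 + 13901*sqrt(2626)/5252) + 5007 = 277 + 13901*sqrt(2626)/5252 ≈ 412.63)
V(220) - N = 41/2 - (277 + 13901*sqrt(2626)/5252) = 41/2 + (-277 - 13901*sqrt(2626)/5252) = -513/2 - 13901*sqrt(2626)/5252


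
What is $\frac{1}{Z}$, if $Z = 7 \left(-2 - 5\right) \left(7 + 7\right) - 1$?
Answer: $- \frac{1}{687} \approx -0.0014556$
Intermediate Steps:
$Z = -687$ ($Z = 7 \left(\left(-7\right) 14\right) - 1 = 7 \left(-98\right) - 1 = -686 - 1 = -687$)
$\frac{1}{Z} = \frac{1}{-687} = - \frac{1}{687}$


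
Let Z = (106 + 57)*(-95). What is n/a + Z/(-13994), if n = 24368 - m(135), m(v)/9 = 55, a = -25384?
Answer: 29496239/177611848 ≈ 0.16607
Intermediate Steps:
m(v) = 495 (m(v) = 9*55 = 495)
Z = -15485 (Z = 163*(-95) = -15485)
n = 23873 (n = 24368 - 1*495 = 24368 - 495 = 23873)
n/a + Z/(-13994) = 23873/(-25384) - 15485/(-13994) = 23873*(-1/25384) - 15485*(-1/13994) = -23873/25384 + 15485/13994 = 29496239/177611848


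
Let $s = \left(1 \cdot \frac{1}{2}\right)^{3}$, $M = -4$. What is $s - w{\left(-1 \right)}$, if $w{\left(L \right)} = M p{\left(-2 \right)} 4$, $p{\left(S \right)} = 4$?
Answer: $\frac{513}{8} \approx 64.125$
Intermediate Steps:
$w{\left(L \right)} = -64$ ($w{\left(L \right)} = \left(-4\right) 4 \cdot 4 = \left(-16\right) 4 = -64$)
$s = \frac{1}{8}$ ($s = \left(1 \cdot \frac{1}{2}\right)^{3} = \left(\frac{1}{2}\right)^{3} = \frac{1}{8} \approx 0.125$)
$s - w{\left(-1 \right)} = \frac{1}{8} - -64 = \frac{1}{8} + 64 = \frac{513}{8}$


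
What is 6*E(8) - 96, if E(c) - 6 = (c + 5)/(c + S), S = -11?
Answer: -86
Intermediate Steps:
E(c) = 6 + (5 + c)/(-11 + c) (E(c) = 6 + (c + 5)/(c - 11) = 6 + (5 + c)/(-11 + c))
6*E(8) - 96 = 6*((-61 + 7*8)/(-11 + 8)) - 96 = 6*((-61 + 56)/(-3)) - 96 = 6*(-⅓*(-5)) - 96 = 6*(5/3) - 96 = 10 - 96 = -86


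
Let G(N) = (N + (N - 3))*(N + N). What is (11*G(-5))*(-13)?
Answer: -18590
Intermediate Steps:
G(N) = 2*N*(-3 + 2*N) (G(N) = (N + (-3 + N))*(2*N) = (-3 + 2*N)*(2*N) = 2*N*(-3 + 2*N))
(11*G(-5))*(-13) = (11*(2*(-5)*(-3 + 2*(-5))))*(-13) = (11*(2*(-5)*(-3 - 10)))*(-13) = (11*(2*(-5)*(-13)))*(-13) = (11*130)*(-13) = 1430*(-13) = -18590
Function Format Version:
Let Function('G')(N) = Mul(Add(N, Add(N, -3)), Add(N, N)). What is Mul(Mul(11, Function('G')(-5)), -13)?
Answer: -18590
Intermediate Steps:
Function('G')(N) = Mul(2, N, Add(-3, Mul(2, N))) (Function('G')(N) = Mul(Add(N, Add(-3, N)), Mul(2, N)) = Mul(Add(-3, Mul(2, N)), Mul(2, N)) = Mul(2, N, Add(-3, Mul(2, N))))
Mul(Mul(11, Function('G')(-5)), -13) = Mul(Mul(11, Mul(2, -5, Add(-3, Mul(2, -5)))), -13) = Mul(Mul(11, Mul(2, -5, Add(-3, -10))), -13) = Mul(Mul(11, Mul(2, -5, -13)), -13) = Mul(Mul(11, 130), -13) = Mul(1430, -13) = -18590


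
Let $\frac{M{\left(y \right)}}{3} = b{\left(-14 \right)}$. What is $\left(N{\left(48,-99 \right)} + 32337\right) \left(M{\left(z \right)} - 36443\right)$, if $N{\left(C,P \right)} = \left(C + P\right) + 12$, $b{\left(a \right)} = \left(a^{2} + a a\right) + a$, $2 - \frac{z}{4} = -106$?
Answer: $-1140410082$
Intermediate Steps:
$z = 432$ ($z = 8 - -424 = 8 + 424 = 432$)
$b{\left(a \right)} = a + 2 a^{2}$ ($b{\left(a \right)} = \left(a^{2} + a^{2}\right) + a = 2 a^{2} + a = a + 2 a^{2}$)
$M{\left(y \right)} = 1134$ ($M{\left(y \right)} = 3 \left(- 14 \left(1 + 2 \left(-14\right)\right)\right) = 3 \left(- 14 \left(1 - 28\right)\right) = 3 \left(\left(-14\right) \left(-27\right)\right) = 3 \cdot 378 = 1134$)
$N{\left(C,P \right)} = 12 + C + P$
$\left(N{\left(48,-99 \right)} + 32337\right) \left(M{\left(z \right)} - 36443\right) = \left(\left(12 + 48 - 99\right) + 32337\right) \left(1134 - 36443\right) = \left(-39 + 32337\right) \left(-35309\right) = 32298 \left(-35309\right) = -1140410082$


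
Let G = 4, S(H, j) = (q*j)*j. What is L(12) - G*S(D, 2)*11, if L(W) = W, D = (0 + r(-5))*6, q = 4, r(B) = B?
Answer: -692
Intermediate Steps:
D = -30 (D = (0 - 5)*6 = -5*6 = -30)
S(H, j) = 4*j**2 (S(H, j) = (4*j)*j = 4*j**2)
L(12) - G*S(D, 2)*11 = 12 - 4*(4*2**2)*11 = 12 - 4*(4*4)*11 = 12 - 4*16*11 = 12 - 64*11 = 12 - 1*704 = 12 - 704 = -692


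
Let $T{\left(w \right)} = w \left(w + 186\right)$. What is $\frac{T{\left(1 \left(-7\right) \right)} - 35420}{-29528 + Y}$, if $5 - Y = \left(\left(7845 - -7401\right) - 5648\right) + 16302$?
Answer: $\frac{36673}{55423} \approx 0.66169$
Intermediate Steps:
$Y = -25895$ ($Y = 5 - \left(\left(\left(7845 - -7401\right) - 5648\right) + 16302\right) = 5 - \left(\left(\left(7845 + 7401\right) - 5648\right) + 16302\right) = 5 - \left(\left(15246 - 5648\right) + 16302\right) = 5 - \left(9598 + 16302\right) = 5 - 25900 = -25895$)
$T{\left(w \right)} = w \left(186 + w\right)$
$\frac{T{\left(1 \left(-7\right) \right)} - 35420}{-29528 + Y} = \frac{1 \left(-7\right) \left(186 + 1 \left(-7\right)\right) - 35420}{-29528 - 25895} = \frac{- 7 \left(186 - 7\right) - 35420}{-55423} = \left(\left(-7\right) 179 - 35420\right) \left(- \frac{1}{55423}\right) = \left(-1253 - 35420\right) \left(- \frac{1}{55423}\right) = \left(-36673\right) \left(- \frac{1}{55423}\right) = \frac{36673}{55423}$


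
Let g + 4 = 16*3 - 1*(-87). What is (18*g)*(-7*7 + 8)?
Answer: -96678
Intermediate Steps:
g = 131 (g = -4 + (16*3 - 1*(-87)) = -4 + (48 + 87) = -4 + 135 = 131)
(18*g)*(-7*7 + 8) = (18*131)*(-7*7 + 8) = 2358*(-49 + 8) = 2358*(-41) = -96678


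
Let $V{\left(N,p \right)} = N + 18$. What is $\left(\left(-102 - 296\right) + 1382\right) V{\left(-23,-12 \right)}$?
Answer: $-4920$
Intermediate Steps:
$V{\left(N,p \right)} = 18 + N$
$\left(\left(-102 - 296\right) + 1382\right) V{\left(-23,-12 \right)} = \left(\left(-102 - 296\right) + 1382\right) \left(18 - 23\right) = \left(\left(-102 - 296\right) + 1382\right) \left(-5\right) = \left(-398 + 1382\right) \left(-5\right) = 984 \left(-5\right) = -4920$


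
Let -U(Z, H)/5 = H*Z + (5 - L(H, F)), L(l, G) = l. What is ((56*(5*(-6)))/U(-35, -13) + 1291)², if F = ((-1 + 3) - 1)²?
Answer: 373295338441/223729 ≈ 1.6685e+6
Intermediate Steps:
F = 1 (F = (2 - 1)² = 1² = 1)
U(Z, H) = -25 + 5*H - 5*H*Z (U(Z, H) = -5*(H*Z + (5 - H)) = -5*(5 - H + H*Z) = -25 + 5*H - 5*H*Z)
((56*(5*(-6)))/U(-35, -13) + 1291)² = ((56*(5*(-6)))/(-25 + 5*(-13) - 5*(-13)*(-35)) + 1291)² = ((56*(-30))/(-25 - 65 - 2275) + 1291)² = (-1680/(-2365) + 1291)² = (-1680*(-1/2365) + 1291)² = (336/473 + 1291)² = (610979/473)² = 373295338441/223729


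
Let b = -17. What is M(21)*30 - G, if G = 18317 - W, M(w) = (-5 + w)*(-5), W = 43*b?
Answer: -21448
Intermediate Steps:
W = -731 (W = 43*(-17) = -731)
M(w) = 25 - 5*w
G = 19048 (G = 18317 - 1*(-731) = 18317 + 731 = 19048)
M(21)*30 - G = (25 - 5*21)*30 - 1*19048 = (25 - 105)*30 - 19048 = -80*30 - 19048 = -2400 - 19048 = -21448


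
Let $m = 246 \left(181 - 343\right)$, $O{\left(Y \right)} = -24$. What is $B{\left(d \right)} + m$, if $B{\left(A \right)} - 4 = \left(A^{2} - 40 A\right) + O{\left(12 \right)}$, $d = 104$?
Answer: $-33216$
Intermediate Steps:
$m = -39852$ ($m = 246 \left(-162\right) = -39852$)
$B{\left(A \right)} = -20 + A^{2} - 40 A$ ($B{\left(A \right)} = 4 - \left(24 - A^{2} + 40 A\right) = -20 + A^{2} - 40 A$)
$B{\left(d \right)} + m = \left(-20 + 104^{2} - 4160\right) - 39852 = \left(-20 + 10816 - 4160\right) - 39852 = 6636 - 39852 = -33216$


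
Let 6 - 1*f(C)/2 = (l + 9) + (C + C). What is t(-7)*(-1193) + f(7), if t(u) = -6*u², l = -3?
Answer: 350714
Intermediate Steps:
f(C) = -4*C (f(C) = 12 - 2*((-3 + 9) + (C + C)) = 12 - 2*(6 + 2*C) = 12 + (-12 - 4*C) = -4*C)
t(-7)*(-1193) + f(7) = -6*(-7)²*(-1193) - 4*7 = -6*49*(-1193) - 28 = -294*(-1193) - 28 = 350742 - 28 = 350714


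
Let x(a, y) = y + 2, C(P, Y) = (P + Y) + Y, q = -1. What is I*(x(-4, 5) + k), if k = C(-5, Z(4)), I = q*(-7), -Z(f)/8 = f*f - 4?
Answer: -1330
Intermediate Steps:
Z(f) = 32 - 8*f² (Z(f) = -8*(f*f - 4) = -8*(f² - 4) = -8*(-4 + f²) = 32 - 8*f²)
C(P, Y) = P + 2*Y
x(a, y) = 2 + y
I = 7 (I = -1*(-7) = 7)
k = -197 (k = -5 + 2*(32 - 8*4²) = -5 + 2*(32 - 8*16) = -5 + 2*(32 - 128) = -5 + 2*(-96) = -5 - 192 = -197)
I*(x(-4, 5) + k) = 7*((2 + 5) - 197) = 7*(7 - 197) = 7*(-190) = -1330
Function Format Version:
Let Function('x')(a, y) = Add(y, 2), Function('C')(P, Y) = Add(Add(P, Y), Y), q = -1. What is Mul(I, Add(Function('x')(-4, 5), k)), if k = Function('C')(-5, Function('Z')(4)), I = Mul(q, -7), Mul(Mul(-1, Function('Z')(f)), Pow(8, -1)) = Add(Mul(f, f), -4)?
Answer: -1330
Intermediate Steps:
Function('Z')(f) = Add(32, Mul(-8, Pow(f, 2))) (Function('Z')(f) = Mul(-8, Add(Mul(f, f), -4)) = Mul(-8, Add(Pow(f, 2), -4)) = Mul(-8, Add(-4, Pow(f, 2))) = Add(32, Mul(-8, Pow(f, 2))))
Function('C')(P, Y) = Add(P, Mul(2, Y))
Function('x')(a, y) = Add(2, y)
I = 7 (I = Mul(-1, -7) = 7)
k = -197 (k = Add(-5, Mul(2, Add(32, Mul(-8, Pow(4, 2))))) = Add(-5, Mul(2, Add(32, Mul(-8, 16)))) = Add(-5, Mul(2, Add(32, -128))) = Add(-5, Mul(2, -96)) = Add(-5, -192) = -197)
Mul(I, Add(Function('x')(-4, 5), k)) = Mul(7, Add(Add(2, 5), -197)) = Mul(7, Add(7, -197)) = Mul(7, -190) = -1330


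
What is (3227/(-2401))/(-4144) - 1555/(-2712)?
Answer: 276439349/481851888 ≈ 0.57370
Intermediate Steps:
(3227/(-2401))/(-4144) - 1555/(-2712) = (3227*(-1/2401))*(-1/4144) - 1555*(-1/2712) = -461/343*(-1/4144) + 1555/2712 = 461/1421392 + 1555/2712 = 276439349/481851888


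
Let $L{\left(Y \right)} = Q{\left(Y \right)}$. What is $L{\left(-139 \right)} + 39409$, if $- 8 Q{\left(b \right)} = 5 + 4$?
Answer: $\frac{315263}{8} \approx 39408.0$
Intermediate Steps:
$Q{\left(b \right)} = - \frac{9}{8}$ ($Q{\left(b \right)} = - \frac{5 + 4}{8} = \left(- \frac{1}{8}\right) 9 = - \frac{9}{8}$)
$L{\left(Y \right)} = - \frac{9}{8}$
$L{\left(-139 \right)} + 39409 = - \frac{9}{8} + 39409 = \frac{315263}{8}$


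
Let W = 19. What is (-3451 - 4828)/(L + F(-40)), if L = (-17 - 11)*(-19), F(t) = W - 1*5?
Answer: -8279/546 ≈ -15.163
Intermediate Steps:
F(t) = 14 (F(t) = 19 - 1*5 = 19 - 5 = 14)
L = 532 (L = -28*(-19) = 532)
(-3451 - 4828)/(L + F(-40)) = (-3451 - 4828)/(532 + 14) = -8279/546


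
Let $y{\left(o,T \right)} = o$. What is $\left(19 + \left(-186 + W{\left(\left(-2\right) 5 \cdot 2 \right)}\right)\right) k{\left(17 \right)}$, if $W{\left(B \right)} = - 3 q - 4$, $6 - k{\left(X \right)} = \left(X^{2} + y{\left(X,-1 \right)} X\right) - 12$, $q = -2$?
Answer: $92400$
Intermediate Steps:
$k{\left(X \right)} = 18 - 2 X^{2}$ ($k{\left(X \right)} = 6 - \left(\left(X^{2} + X X\right) - 12\right) = 6 - \left(\left(X^{2} + X^{2}\right) - 12\right) = 6 - \left(2 X^{2} - 12\right) = 6 - \left(-12 + 2 X^{2}\right) = 18 - 2 X^{2}$)
$W{\left(B \right)} = 2$ ($W{\left(B \right)} = \left(-3\right) \left(-2\right) - 4 = 6 - 4 = 2$)
$\left(19 + \left(-186 + W{\left(\left(-2\right) 5 \cdot 2 \right)}\right)\right) k{\left(17 \right)} = \left(19 + \left(-186 + 2\right)\right) \left(18 - 2 \cdot 17^{2}\right) = \left(19 - 184\right) \left(18 - 578\right) = - 165 \left(18 - 578\right) = \left(-165\right) \left(-560\right) = 92400$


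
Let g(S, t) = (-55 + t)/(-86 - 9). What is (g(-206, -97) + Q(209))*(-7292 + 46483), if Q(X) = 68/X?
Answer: 78852292/1045 ≈ 75457.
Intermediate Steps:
g(S, t) = 11/19 - t/95 (g(S, t) = (-55 + t)/(-95) = (-55 + t)*(-1/95) = 11/19 - t/95)
(g(-206, -97) + Q(209))*(-7292 + 46483) = ((11/19 - 1/95*(-97)) + 68/209)*(-7292 + 46483) = ((11/19 + 97/95) + 68*(1/209))*39191 = (8/5 + 68/209)*39191 = (2012/1045)*39191 = 78852292/1045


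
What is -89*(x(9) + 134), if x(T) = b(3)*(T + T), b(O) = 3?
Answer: -16732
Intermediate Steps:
x(T) = 6*T (x(T) = 3*(T + T) = 3*(2*T) = 6*T)
-89*(x(9) + 134) = -89*(6*9 + 134) = -89*(54 + 134) = -89*188 = -16732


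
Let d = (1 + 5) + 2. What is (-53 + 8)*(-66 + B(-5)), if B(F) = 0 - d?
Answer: 3330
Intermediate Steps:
d = 8 (d = 6 + 2 = 8)
B(F) = -8 (B(F) = 0 - 1*8 = 0 - 8 = -8)
(-53 + 8)*(-66 + B(-5)) = (-53 + 8)*(-66 - 8) = -45*(-74) = 3330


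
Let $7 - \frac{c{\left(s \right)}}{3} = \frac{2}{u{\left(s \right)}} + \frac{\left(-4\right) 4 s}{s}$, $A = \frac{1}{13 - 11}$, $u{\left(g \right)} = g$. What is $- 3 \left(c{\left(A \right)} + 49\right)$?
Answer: $-318$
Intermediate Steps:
$A = \frac{1}{2} \approx 0.5$
$c{\left(s \right)} = 69 - \frac{6}{s}$ ($c{\left(s \right)} = 21 - 3 \left(\frac{2}{s} + \frac{\left(-4\right) 4 s}{s}\right) = 21 - 3 \left(\frac{2}{s} + \frac{\left(-16\right) s}{s}\right) = 21 - 3 \left(\frac{2}{s} - 16\right) = 21 - 3 \left(-16 + \frac{2}{s}\right) = 21 + \left(48 - \frac{6}{s}\right) = 69 - \frac{6}{s}$)
$- 3 \left(c{\left(A \right)} + 49\right) = - 3 \left(\left(69 - 6 \frac{1}{\frac{1}{2}}\right) + 49\right) = - 3 \left(\left(69 - 12\right) + 49\right) = - 3 \left(57 + 49\right) = \left(-3\right) 106 = -318$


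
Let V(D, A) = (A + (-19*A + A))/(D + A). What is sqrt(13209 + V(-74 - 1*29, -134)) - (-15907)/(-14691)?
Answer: -15907/14691 + sqrt(741396435)/237 ≈ 113.81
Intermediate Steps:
V(D, A) = -17*A/(A + D) (V(D, A) = (A - 18*A)/(A + D) = (-17*A)/(A + D) = -17*A/(A + D))
sqrt(13209 + V(-74 - 1*29, -134)) - (-15907)/(-14691) = sqrt(13209 - 17*(-134)/(-134 + (-74 - 1*29))) - (-15907)/(-14691) = sqrt(13209 - 17*(-134)/(-134 + (-74 - 29))) - (-15907)*(-1)/14691 = sqrt(13209 - 17*(-134)/(-134 - 103)) - 1*15907/14691 = sqrt(13209 - 17*(-134)/(-237)) - 15907/14691 = sqrt(13209 - 17*(-134)*(-1/237)) - 15907/14691 = sqrt(13209 - 2278/237) - 15907/14691 = sqrt(3128255/237) - 15907/14691 = sqrt(741396435)/237 - 15907/14691 = -15907/14691 + sqrt(741396435)/237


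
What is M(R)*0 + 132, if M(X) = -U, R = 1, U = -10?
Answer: 132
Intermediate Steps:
M(X) = 10 (M(X) = -1*(-10) = 10)
M(R)*0 + 132 = 10*0 + 132 = 0 + 132 = 132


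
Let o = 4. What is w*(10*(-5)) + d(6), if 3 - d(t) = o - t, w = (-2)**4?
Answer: -795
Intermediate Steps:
w = 16
d(t) = -1 + t (d(t) = 3 - (4 - t) = 3 + (-4 + t) = -1 + t)
w*(10*(-5)) + d(6) = 16*(10*(-5)) + (-1 + 6) = 16*(-50) + 5 = -800 + 5 = -795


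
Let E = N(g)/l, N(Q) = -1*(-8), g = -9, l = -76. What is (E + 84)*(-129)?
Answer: -205626/19 ≈ -10822.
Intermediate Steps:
N(Q) = 8
E = -2/19 (E = 8/(-76) = 8*(-1/76) = -2/19 ≈ -0.10526)
(E + 84)*(-129) = (-2/19 + 84)*(-129) = (1594/19)*(-129) = -205626/19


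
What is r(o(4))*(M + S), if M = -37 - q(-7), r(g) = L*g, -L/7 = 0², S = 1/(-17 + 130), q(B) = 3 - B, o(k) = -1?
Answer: 0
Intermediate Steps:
S = 1/113 ≈ 0.0088496
L = 0 (L = -7*0² = -7*0 = 0)
r(g) = 0 (r(g) = 0*g = 0)
M = -47 (M = -37 - (3 - 1*(-7)) = -37 - (3 + 7) = -37 - 1*10 = -37 - 10 = -47)
r(o(4))*(M + S) = 0*(-47 + 1/113) = 0*(-5310/113) = 0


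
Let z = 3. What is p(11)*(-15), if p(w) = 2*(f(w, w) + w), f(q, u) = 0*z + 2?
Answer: -390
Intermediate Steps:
f(q, u) = 2 (f(q, u) = 0*3 + 2 = 0 + 2 = 2)
p(w) = 4 + 2*w (p(w) = 2*(2 + w) = 4 + 2*w)
p(11)*(-15) = (4 + 2*11)*(-15) = (4 + 22)*(-15) = 26*(-15) = -390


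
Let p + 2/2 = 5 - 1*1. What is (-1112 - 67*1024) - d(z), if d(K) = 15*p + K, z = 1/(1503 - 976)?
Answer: -36766156/527 ≈ -69765.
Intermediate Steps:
p = 3 (p = -1 + (5 - 1*1) = -1 + (5 - 1) = -1 + 4 = 3)
z = 1/527 ≈ 0.0018975
d(K) = 45 + K (d(K) = 15*3 + K = 45 + K)
(-1112 - 67*1024) - d(z) = (-1112 - 67*1024) - (45 + 1/527) = (-1112 - 68608) - 1*23716/527 = -69720 - 23716/527 = -36766156/527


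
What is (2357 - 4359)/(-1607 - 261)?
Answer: 1001/934 ≈ 1.0717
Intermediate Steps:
(2357 - 4359)/(-1607 - 261) = -2002/(-1868) = -2002*(-1/1868) = 1001/934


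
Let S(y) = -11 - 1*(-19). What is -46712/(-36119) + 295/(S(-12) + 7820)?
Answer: 19806139/14881028 ≈ 1.3310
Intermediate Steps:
S(y) = 8 (S(y) = -11 + 19 = 8)
-46712/(-36119) + 295/(S(-12) + 7820) = -46712/(-36119) + 295/(8 + 7820) = -46712*(-1/36119) + 295/7828 = 46712/36119 + 295*(1/7828) = 46712/36119 + 295/7828 = 19806139/14881028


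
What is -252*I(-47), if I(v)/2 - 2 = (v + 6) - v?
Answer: -4032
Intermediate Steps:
I(v) = 16 (I(v) = 4 + 2*((v + 6) - v) = 4 + 2*((6 + v) - v) = 4 + 2*6 = 4 + 12 = 16)
-252*I(-47) = -252*16 = -4032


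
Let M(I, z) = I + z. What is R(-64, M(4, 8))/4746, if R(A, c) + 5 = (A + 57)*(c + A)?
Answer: 359/4746 ≈ 0.075643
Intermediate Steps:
R(A, c) = -5 + (57 + A)*(A + c) (R(A, c) = -5 + (A + 57)*(c + A) = -5 + (57 + A)*(A + c))
R(-64, M(4, 8))/4746 = (-5 + (-64)² + 57*(-64) + 57*(4 + 8) - 64*(4 + 8))/4746 = (-5 + 4096 - 3648 + 57*12 - 64*12)*(1/4746) = (-5 + 4096 - 3648 + 684 - 768)*(1/4746) = 359*(1/4746) = 359/4746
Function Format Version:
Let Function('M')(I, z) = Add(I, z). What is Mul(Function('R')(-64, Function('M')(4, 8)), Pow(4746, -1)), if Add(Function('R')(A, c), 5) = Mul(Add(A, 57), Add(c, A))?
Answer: Rational(359, 4746) ≈ 0.075643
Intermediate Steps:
Function('R')(A, c) = Add(-5, Mul(Add(57, A), Add(A, c))) (Function('R')(A, c) = Add(-5, Mul(Add(A, 57), Add(c, A))) = Add(-5, Mul(Add(57, A), Add(A, c))))
Mul(Function('R')(-64, Function('M')(4, 8)), Pow(4746, -1)) = Mul(Add(-5, Pow(-64, 2), Mul(57, -64), Mul(57, Add(4, 8)), Mul(-64, Add(4, 8))), Pow(4746, -1)) = Mul(Add(-5, 4096, -3648, Mul(57, 12), Mul(-64, 12)), Rational(1, 4746)) = Mul(Add(-5, 4096, -3648, 684, -768), Rational(1, 4746)) = Mul(359, Rational(1, 4746)) = Rational(359, 4746)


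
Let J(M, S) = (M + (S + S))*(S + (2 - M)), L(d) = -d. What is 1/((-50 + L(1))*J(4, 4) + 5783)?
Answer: 1/4559 ≈ 0.00021935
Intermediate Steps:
J(M, S) = (M + 2*S)*(2 + S - M)
1/((-50 + L(1))*J(4, 4) + 5783) = 1/((-50 - 1*1)*(-1*4² + 2*4 + 2*4² + 4*4 - 1*4*4) + 5783) = 1/((-50 - 1)*(-1*16 + 8 + 2*16 + 16 - 16) + 5783) = 1/(-51*(-16 + 8 + 32 + 16 - 16) + 5783) = 1/(-51*24 + 5783) = 1/(-1224 + 5783) = 1/4559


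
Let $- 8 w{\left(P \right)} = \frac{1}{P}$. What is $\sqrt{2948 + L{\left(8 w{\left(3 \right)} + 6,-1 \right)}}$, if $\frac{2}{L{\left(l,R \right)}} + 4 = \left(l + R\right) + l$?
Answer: $\frac{\sqrt{1064342}}{19} \approx 54.298$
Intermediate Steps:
$w{\left(P \right)} = - \frac{1}{8 P}$
$L{\left(l,R \right)} = \frac{2}{-4 + R + 2 l}$ ($L{\left(l,R \right)} = \frac{2}{-4 + \left(\left(l + R\right) + l\right)} = \frac{2}{-4 + \left(\left(R + l\right) + l\right)} = \frac{2}{-4 + \left(R + 2 l\right)} = \frac{2}{-4 + R + 2 l}$)
$\sqrt{2948 + L{\left(8 w{\left(3 \right)} + 6,-1 \right)}} = \sqrt{2948 + \frac{2}{-4 - 1 + 2 \left(8 \left(- \frac{1}{8 \cdot 3}\right) + 6\right)}} = \sqrt{2948 + \frac{2}{-4 - 1 + 2 \left(8 \left(\left(- \frac{1}{8}\right) \frac{1}{3}\right) + 6\right)}} = \sqrt{2948 + \frac{2}{-4 - 1 + 2 \left(8 \left(- \frac{1}{24}\right) + 6\right)}} = \sqrt{2948 + \frac{2}{-4 - 1 + 2 \left(- \frac{1}{3} + 6\right)}} = \sqrt{2948 + \frac{2}{-4 - 1 + 2 \cdot \frac{17}{3}}} = \sqrt{2948 + \frac{2}{-4 - 1 + \frac{34}{3}}} = \sqrt{2948 + \frac{2}{\frac{19}{3}}} = \sqrt{2948 + 2 \cdot \frac{3}{19}} = \sqrt{2948 + \frac{6}{19}} = \sqrt{\frac{56018}{19}} = \frac{\sqrt{1064342}}{19}$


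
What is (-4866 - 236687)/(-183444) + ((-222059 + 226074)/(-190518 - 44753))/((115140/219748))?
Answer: 106360060037269/82822223328756 ≈ 1.2842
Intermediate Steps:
(-4866 - 236687)/(-183444) + ((-222059 + 226074)/(-190518 - 44753))/((115140/219748)) = -241553*(-1/183444) + (4015/(-235271))/((115140*(1/219748))) = 241553/183444 + (4015*(-1/235271))/(28785/54937) = 241553/183444 - 4015/235271*54937/28785 = 241553/183444 - 44114411/1354455147 = 106360060037269/82822223328756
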